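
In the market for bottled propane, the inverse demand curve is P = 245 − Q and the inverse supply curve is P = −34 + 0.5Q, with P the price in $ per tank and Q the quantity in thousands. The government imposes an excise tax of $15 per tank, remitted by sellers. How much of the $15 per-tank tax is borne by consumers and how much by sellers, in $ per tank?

Inverting to Q(P) form: Qd = 245 − P; Qs = 2P + 68.
Without the tax, 245 − P = 2P + 68 gives 3P = 177, so P* = $59 and Q* = 186.
With the tax collected from sellers, supply shifts: Qs = 2(P − 15) + 68.
New equilibrium: consumers pay $69, sellers receive $54, Q = 176. (Wedge: Pb − Ps = 15.)
Burden on consumers: $10; on sellers: $5. (They sum to $15.)
The less price-elastic side of the market bears the larger share of a per-unit tax.

Consumers bear $10 per tank; sellers bear $5 per tank.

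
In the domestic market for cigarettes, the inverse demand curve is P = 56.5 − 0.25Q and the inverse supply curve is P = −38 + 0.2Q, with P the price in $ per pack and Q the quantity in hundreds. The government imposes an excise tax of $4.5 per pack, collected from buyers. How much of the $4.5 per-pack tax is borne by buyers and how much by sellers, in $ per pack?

Buyers bear $2.5 per pack; sellers bear $2 per pack.

Rewrite in direct form: Qd = 226 − 4P and Qs = 5P + 190.
Before the tax: set 226 − 4P = 5P + 190 → P* = $4, Q* = 210.
With the tax collected from buyers, demand (in seller-price terms) shifts: Qd = 226 − 4(P + 4.5).
New equilibrium: buyers pay $6.5, sellers receive $2, Q = 200. (Wedge: Pb − Ps = 4.5.)
Burden on buyers: $2.5; on sellers: $2. (They sum to $4.5.)
The less price-elastic side of the market bears the larger share of a per-unit tax.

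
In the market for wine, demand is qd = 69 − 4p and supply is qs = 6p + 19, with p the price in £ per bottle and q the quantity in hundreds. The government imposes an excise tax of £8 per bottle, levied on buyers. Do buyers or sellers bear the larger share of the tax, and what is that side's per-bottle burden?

Buyers bear the larger share: £4.8 per bottle.

Without the tax, 69 − 4p = 6p + 19 gives 10p = 50, so p* = £5 and q* = 49.
With the tax collected from buyers, demand (in seller-price terms) shifts: qd = 69 − 4(p + 8).
Solving gives q = 29.8 with buyers paying £9.8 and sellers receiving £1.8 (the £8 wedge).
Per-bottle burden: buyers £4.8, sellers £3.2.
Buyers take the larger share because demand is less price-elastic here (demand slope 4 vs supply slope 6).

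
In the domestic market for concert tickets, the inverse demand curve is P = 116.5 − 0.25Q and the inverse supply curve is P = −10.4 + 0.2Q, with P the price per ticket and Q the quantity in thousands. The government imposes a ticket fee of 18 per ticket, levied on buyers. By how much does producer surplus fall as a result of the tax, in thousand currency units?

Producer surplus falls by 2096 thousand.

Rewrite in direct form: Qd = 466 − 4P and Qs = 5P + 52.
Without the tax, 466 − 4P = 5P + 52 gives 9P = 414, so P* = 46 and Q* = 282.
With the tax collected from buyers, demand (in seller-price terms) shifts: Qd = 466 − 4(P + 18).
New equilibrium: buyers pay 56, suppliers receive 38, Q = 242. (Wedge: Pb − Ps = 18.)
ΔPS is the trapezoid between Q = 242 and Q = 282 of height 8: ½ · (282 + 242) · 8 = 2096.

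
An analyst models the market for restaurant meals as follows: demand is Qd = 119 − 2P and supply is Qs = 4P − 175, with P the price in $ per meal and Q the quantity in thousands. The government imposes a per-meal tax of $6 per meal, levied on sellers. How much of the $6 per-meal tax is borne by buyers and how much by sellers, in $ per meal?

Without the tax, 119 − 2P = 4P − 175 gives 6P = 294, so P* = $49 and Q* = 21.
With the tax collected from sellers, supply shifts: Qs = 4(P − 6) − 175.
New equilibrium: buyers pay $53, sellers receive $47, Q = 13. (Wedge: Pb − Ps = 6.)
Burden on buyers: $4; on sellers: $2. (They sum to $6.)

Buyers bear $4 per meal; sellers bear $2 per meal.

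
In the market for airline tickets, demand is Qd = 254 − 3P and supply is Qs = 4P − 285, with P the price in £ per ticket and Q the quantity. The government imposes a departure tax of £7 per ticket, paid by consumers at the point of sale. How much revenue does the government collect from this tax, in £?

Tax revenue = £77.

Without the tax, 254 − 3P = 4P − 285 gives 7P = 539, so P* = £77 and Q* = 23.
With the tax collected from consumers, demand (in seller-price terms) shifts: Qd = 254 − 3(P + 7).
New equilibrium: consumers pay £81, suppliers receive £74, Q = 11. (Wedge: Pb − Ps = 7.)
Revenue = t · Q = 7 · 11 = £77.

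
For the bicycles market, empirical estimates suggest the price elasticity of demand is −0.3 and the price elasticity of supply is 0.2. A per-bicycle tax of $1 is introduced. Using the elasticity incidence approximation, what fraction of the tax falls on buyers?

Buyers' share ≈ 0.4.

Incidence ratio: buyers' share ≈ εs / (εs + |εd|) = 0.2 / (0.2 + 0.3) = 0.4.
Supply is the less elastic side, so buyers bear the smaller share.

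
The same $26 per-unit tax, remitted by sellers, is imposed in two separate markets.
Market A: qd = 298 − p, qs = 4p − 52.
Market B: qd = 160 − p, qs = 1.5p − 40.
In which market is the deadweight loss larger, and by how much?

Market A, by $67.6.

Market A: pre-tax p* = $70, q* = 228; post-tax q = 207.2; deadweight loss = $270.4.
Market B: pre-tax p* = $80, q* = 80; post-tax q = 64.4; deadweight loss = $202.8.
Difference: $270.4 vs $202.8 → market A is larger by $67.6.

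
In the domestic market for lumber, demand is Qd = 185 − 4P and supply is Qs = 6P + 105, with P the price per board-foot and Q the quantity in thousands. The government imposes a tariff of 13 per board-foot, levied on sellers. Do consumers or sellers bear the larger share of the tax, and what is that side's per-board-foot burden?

Before the tax: set 185 − 4P = 6P + 105 → P* = 8, Q* = 153.
With the tax collected from sellers, supply shifts: Qs = 6(P − 13) + 105.
Solving gives Q = 121.8 with consumers paying 15.8 and sellers receiving 2.8 (the 13 wedge).
Per-board-foot burden: consumers 7.8, sellers 5.2.
Consumers take the larger share because demand is less price-elastic here (demand slope 4 vs supply slope 6).
The less price-elastic side of the market bears the larger share of a per-unit tax.

Consumers bear the larger share: 7.8 per board-foot.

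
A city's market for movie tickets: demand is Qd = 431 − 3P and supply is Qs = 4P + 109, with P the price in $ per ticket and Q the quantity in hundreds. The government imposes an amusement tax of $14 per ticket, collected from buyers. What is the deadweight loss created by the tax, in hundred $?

Before the tax: set 431 − 3P = 4P + 109 → P* = $46, Q* = 293.
With the tax collected from buyers, demand (in seller-price terms) shifts: Qd = 431 − 3(P + 14).
Solving gives Q = 269 with buyers paying $54 and sellers receiving $40 (the $14 wedge).
Quantity falls by |ΔQ| = |293 − 269| = 24.
DWL = ½ · t · |ΔQ| = ½ · 14 · 24 = $168.

Deadweight loss = $168 hundred.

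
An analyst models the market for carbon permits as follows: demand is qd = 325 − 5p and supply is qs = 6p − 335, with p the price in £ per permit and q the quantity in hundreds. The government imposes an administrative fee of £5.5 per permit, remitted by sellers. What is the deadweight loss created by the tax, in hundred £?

Deadweight loss = £41.25 hundred.

Without the tax, 325 − 5p = 6p − 335 gives 11p = 660, so p* = £60 and q* = 25.
With the tax collected from sellers, supply shifts: qs = 6(p − 5.5) − 335.
New equilibrium: consumers pay £63, sellers receive £57.5, q = 10. (Wedge: pb − ps = 5.5.)
Quantity falls by |ΔQ| = |25 − 10| = 15.
DWL = ½ · t · |ΔQ| = ½ · 5.5 · 15 = £41.25.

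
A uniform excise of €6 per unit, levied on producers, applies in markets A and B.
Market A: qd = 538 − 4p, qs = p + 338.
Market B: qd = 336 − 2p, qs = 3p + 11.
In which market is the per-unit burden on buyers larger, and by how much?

Market A: pre-tax p* = €40, q* = 378; post-tax q = 373.2; per-unit burden on buyers = €1.2.
Market B: pre-tax p* = €65, q* = 206; post-tax q = 198.8; per-unit burden on buyers = €3.6.
Difference: €1.2 vs €3.6 → market B is larger by €2.4.

Market B, by €2.4.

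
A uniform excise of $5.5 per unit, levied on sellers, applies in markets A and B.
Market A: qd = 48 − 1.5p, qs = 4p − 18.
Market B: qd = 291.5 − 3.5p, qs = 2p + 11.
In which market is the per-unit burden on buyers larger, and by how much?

Market A, by $2.

Market A: pre-tax p* = $12, q* = 30; post-tax q = 24; per-unit burden on buyers = $4.
Market B: pre-tax p* = $51, q* = 113; post-tax q = 106; per-unit burden on buyers = $2.
Difference: $4 vs $2 → market A is larger by $2.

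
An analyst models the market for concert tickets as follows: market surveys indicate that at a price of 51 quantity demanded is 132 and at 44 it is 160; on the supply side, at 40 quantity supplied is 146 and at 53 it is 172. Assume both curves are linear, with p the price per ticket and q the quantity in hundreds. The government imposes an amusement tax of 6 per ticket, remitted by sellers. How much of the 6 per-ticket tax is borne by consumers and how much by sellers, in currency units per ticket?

Demand slope: (160 − 132)/(44 − 51) = -4, so qd = 336 − 4p.
Supply slope: (172 − 146)/(53 − 40) = 2, so qs = 2p + 66.
Before the tax: set 336 − 4p = 2p + 66 → p* = 45, q* = 156.
With the tax collected from sellers, supply shifts: qs = 2(p − 6) + 66.
Solving gives q = 148 with consumers paying 47 and sellers receiving 41 (the 6 wedge).
Burden on consumers: 2; on sellers: 4. (They sum to 6.)
The less price-elastic side of the market bears the larger share of a per-unit tax.

Consumers bear 2 per ticket; sellers bear 4 per ticket.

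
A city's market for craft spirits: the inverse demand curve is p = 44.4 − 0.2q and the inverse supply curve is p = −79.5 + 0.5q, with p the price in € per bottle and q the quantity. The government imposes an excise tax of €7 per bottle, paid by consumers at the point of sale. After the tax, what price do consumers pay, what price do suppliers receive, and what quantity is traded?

Consumers pay €11; suppliers receive €4; quantity = 167.

Inverting to q(p) form: qd = 222 − 5p; qs = 2p + 159.
Without the tax, 222 − 5p = 2p + 159 gives 7p = 63, so p* = €9 and q* = 177.
With the tax collected from consumers, demand (in seller-price terms) shifts: qd = 222 − 5(p + 7).
New equilibrium: consumers pay €11, suppliers receive €4, q = 167. (Wedge: pb − ps = 7.)
The less price-elastic side of the market bears the larger share of a per-unit tax.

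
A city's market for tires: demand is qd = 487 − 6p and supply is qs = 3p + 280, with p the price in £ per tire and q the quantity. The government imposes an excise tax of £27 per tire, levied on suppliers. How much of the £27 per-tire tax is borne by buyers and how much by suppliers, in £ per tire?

Before the tax: set 487 − 6p = 3p + 280 → p* = £23, q* = 349.
With the tax collected from suppliers, supply shifts: qs = 3(p − 27) + 280.
New equilibrium: buyers pay £32, suppliers receive £5, q = 295. (Wedge: pb − ps = 27.)
Burden on buyers: £9; on suppliers: £18. (They sum to £27.)
The less price-elastic side of the market bears the larger share of a per-unit tax.

Buyers bear £9 per tire; suppliers bear £18 per tire.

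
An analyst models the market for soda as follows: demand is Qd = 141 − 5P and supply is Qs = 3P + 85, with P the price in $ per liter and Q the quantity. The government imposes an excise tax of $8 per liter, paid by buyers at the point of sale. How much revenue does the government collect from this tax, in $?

Before the tax: set 141 − 5P = 3P + 85 → P* = $7, Q* = 106.
With the tax collected from buyers, demand (in seller-price terms) shifts: Qd = 141 − 5(P + 8).
Solving gives Q = 91 with buyers paying $10 and suppliers receiving $2 (the $8 wedge).
Revenue = t · Q = 8 · 91 = $728.

Tax revenue = $728.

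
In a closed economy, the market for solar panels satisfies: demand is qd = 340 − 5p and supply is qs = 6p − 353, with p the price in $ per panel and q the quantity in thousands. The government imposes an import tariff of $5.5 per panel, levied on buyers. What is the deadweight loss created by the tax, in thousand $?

Deadweight loss = $41.25 thousand.

Before the tax: set 340 − 5p = 6p − 353 → p* = $63, q* = 25.
With the tax collected from buyers, demand (in seller-price terms) shifts: qd = 340 − 5(p + 5.5).
Solving gives q = 10 with buyers paying $66 and suppliers receiving $60.5 (the $5.5 wedge).
Quantity falls by |ΔQ| = |25 − 10| = 15.
DWL = ½ · t · |ΔQ| = ½ · 5.5 · 15 = $41.25.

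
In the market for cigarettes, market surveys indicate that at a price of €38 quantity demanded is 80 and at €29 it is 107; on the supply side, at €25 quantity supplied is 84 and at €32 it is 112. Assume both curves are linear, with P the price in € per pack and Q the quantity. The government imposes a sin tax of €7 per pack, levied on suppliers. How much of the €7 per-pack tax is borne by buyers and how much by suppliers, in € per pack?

Demand slope: (107 − 80)/(29 − 38) = -3, so Qd = 194 − 3P.
Supply slope: (112 − 84)/(32 − 25) = 4, so Qs = 4P − 16.
Before the tax: set 194 − 3P = 4P − 16 → P* = €30, Q* = 104.
With the tax collected from suppliers, supply shifts: Qs = 4(P − 7) − 16.
Solving gives Q = 92 with buyers paying €34 and suppliers receiving €27 (the €7 wedge).
Burden on buyers: €4; on suppliers: €3. (They sum to €7.)
The less price-elastic side of the market bears the larger share of a per-unit tax.

Buyers bear €4 per pack; suppliers bear €3 per pack.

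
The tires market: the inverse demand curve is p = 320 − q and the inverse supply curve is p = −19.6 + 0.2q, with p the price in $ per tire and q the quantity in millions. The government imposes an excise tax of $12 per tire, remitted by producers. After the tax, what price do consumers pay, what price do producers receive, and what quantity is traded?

Consumers pay $47; producers receive $35; quantity = 273.

Inverting to q(p) form: qd = 320 − p; qs = 5p + 98.
Without the tax, 320 − p = 5p + 98 gives 6p = 222, so p* = $37 and q* = 283.
With the tax collected from producers, supply shifts: qs = 5(p − 12) + 98.
Solving gives q = 273 with consumers paying $47 and producers receiving $35 (the $12 wedge).
The less price-elastic side of the market bears the larger share of a per-unit tax.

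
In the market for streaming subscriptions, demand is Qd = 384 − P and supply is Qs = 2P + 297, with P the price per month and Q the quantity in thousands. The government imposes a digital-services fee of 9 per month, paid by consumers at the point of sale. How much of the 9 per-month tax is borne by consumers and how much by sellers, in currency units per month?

Consumers bear 6 per month; sellers bear 3 per month.

Before the tax: set 384 − P = 2P + 297 → P* = 29, Q* = 355.
With the tax collected from consumers, demand (in seller-price terms) shifts: Qd = 384 − (P + 9).
New equilibrium: consumers pay 35, sellers receive 26, Q = 349. (Wedge: Pb − Ps = 9.)
Burden on consumers: 6; on sellers: 3. (They sum to 9.)
The less price-elastic side of the market bears the larger share of a per-unit tax.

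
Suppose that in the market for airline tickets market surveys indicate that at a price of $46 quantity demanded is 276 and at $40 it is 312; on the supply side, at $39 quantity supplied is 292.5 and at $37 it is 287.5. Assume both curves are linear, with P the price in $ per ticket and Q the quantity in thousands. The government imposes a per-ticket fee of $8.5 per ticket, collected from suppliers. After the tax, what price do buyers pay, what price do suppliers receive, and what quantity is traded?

Buyers pay $44.5; suppliers receive $36; quantity = 285.

Demand slope: (312 − 276)/(40 − 46) = -6, so Qd = 552 − 6P.
Supply slope: (287.5 − 292.5)/(37 − 39) = 2.5, so Qs = 2.5P + 195.
Without the tax, 552 − 6P = 2.5P + 195 gives 8.5P = 357, so P* = $42 and Q* = 300.
With the tax collected from suppliers, supply shifts: Qs = 2.5(P − 8.5) + 195.
New equilibrium: buyers pay $44.5, suppliers receive $36, Q = 285. (Wedge: Pb − Ps = 8.5.)
The less price-elastic side of the market bears the larger share of a per-unit tax.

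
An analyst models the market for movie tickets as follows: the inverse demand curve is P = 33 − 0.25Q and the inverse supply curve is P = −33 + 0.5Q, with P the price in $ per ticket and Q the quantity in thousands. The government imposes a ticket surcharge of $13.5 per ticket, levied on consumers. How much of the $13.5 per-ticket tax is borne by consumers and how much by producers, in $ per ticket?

Consumers bear $4.5 per ticket; producers bear $9 per ticket.

Rewrite in direct form: Qd = 132 − 4P and Qs = 2P + 66.
Without the tax, 132 − 4P = 2P + 66 gives 6P = 66, so P* = $11 and Q* = 88.
With the tax collected from consumers, demand (in seller-price terms) shifts: Qd = 132 − 4(P + 13.5).
Solving gives Q = 70 with consumers paying $15.5 and producers receiving $2 (the $13.5 wedge).
Burden on consumers: $4.5; on producers: $9. (They sum to $13.5.)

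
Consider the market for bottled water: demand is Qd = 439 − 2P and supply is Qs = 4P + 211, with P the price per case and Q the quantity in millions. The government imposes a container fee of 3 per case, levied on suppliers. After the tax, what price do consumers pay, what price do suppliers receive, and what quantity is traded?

Without the tax, 439 − 2P = 4P + 211 gives 6P = 228, so P* = 38 and Q* = 363.
With the tax collected from suppliers, supply shifts: Qs = 4(P − 3) + 211.
New equilibrium: consumers pay 40, suppliers receive 37, Q = 359. (Wedge: Pb − Ps = 3.)
The less price-elastic side of the market bears the larger share of a per-unit tax.

Consumers pay 40; suppliers receive 37; quantity = 359.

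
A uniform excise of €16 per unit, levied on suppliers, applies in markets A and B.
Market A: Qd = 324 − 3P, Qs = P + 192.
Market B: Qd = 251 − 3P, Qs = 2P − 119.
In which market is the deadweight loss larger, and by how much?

Market A: pre-tax P* = €33, Q* = 225; post-tax Q = 213; deadweight loss = €96.
Market B: pre-tax P* = €74, Q* = 29; post-tax Q = 9.8; deadweight loss = €153.6.
Difference: €96 vs €153.6 → market B is larger by €57.6.

Market B, by €57.6.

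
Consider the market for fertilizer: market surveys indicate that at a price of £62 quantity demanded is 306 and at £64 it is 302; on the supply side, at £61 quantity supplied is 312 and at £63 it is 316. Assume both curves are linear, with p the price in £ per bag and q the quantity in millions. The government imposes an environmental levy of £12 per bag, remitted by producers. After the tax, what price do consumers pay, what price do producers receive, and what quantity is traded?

Consumers pay £66; producers receive £54; quantity = 298.

Demand slope: (302 − 306)/(64 − 62) = -2, so qd = 430 − 2p.
Supply slope: (316 − 312)/(63 − 61) = 2, so qs = 2p + 190.
Before the tax: set 430 − 2p = 2p + 190 → p* = £60, q* = 310.
With the tax collected from producers, supply shifts: qs = 2(p − 12) + 190.
Solving gives q = 298 with consumers paying £66 and producers receiving £54 (the £12 wedge).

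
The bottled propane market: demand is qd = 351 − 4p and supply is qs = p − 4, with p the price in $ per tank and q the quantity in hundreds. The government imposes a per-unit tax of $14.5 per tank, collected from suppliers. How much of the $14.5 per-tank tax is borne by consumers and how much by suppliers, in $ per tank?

Consumers bear $2.9 per tank; suppliers bear $11.6 per tank.

Before the tax: set 351 − 4p = p − 4 → p* = $71, q* = 67.
With the tax collected from suppliers, supply shifts: qs = (p − 14.5) − 4.
New equilibrium: consumers pay $73.9, suppliers receive $59.4, q = 55.4. (Wedge: pb − ps = 14.5.)
Burden on consumers: $2.9; on suppliers: $11.6. (They sum to $14.5.)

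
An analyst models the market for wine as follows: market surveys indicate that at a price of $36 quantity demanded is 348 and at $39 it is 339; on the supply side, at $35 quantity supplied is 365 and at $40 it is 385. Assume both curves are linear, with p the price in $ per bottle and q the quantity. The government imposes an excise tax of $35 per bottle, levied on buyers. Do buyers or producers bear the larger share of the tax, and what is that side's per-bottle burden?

Buyers bear the larger share: $20 per bottle.

Demand slope: (339 − 348)/(39 − 36) = -3, so qd = 456 − 3p.
Supply slope: (385 − 365)/(40 − 35) = 4, so qs = 4p + 225.
Without the tax, 456 − 3p = 4p + 225 gives 7p = 231, so p* = $33 and q* = 357.
With the tax collected from buyers, demand (in seller-price terms) shifts: qd = 456 − 3(p + 35).
New equilibrium: buyers pay $53, producers receive $18, q = 297. (Wedge: pb − ps = 35.)
Per-bottle burden: buyers $20, producers $15.
Buyers take the larger share because demand is less price-elastic here (demand slope 3 vs supply slope 4).
The less price-elastic side of the market bears the larger share of a per-unit tax.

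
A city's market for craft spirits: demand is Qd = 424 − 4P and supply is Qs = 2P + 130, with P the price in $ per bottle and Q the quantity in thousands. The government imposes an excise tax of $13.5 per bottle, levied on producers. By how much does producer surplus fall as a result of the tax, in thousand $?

Without the tax, 424 − 4P = 2P + 130 gives 6P = 294, so P* = $49 and Q* = 228.
With the tax collected from producers, supply shifts: Qs = 2(P − 13.5) + 130.
Solving gives Q = 210 with consumers paying $53.5 and producers receiving $40 (the $13.5 wedge).
ΔPS is the trapezoid between Q = 210 and Q = 228 of height $9: ½ · (228 + 210) · 9 = $1971.

Producer surplus falls by $1971 thousand.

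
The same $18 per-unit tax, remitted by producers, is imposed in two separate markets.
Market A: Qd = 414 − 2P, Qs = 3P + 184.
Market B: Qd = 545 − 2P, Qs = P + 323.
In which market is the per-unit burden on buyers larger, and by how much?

Market A, by $4.8.

Market A: pre-tax P* = $46, Q* = 322; post-tax Q = 300.4; per-unit burden on buyers = $10.8.
Market B: pre-tax P* = $74, Q* = 397; post-tax Q = 385; per-unit burden on buyers = $6.
Difference: $10.8 vs $6 → market A is larger by $4.8.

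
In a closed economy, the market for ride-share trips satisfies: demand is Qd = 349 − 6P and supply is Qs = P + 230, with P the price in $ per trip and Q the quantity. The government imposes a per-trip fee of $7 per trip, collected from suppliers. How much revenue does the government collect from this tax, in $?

Before the tax: set 349 − 6P = P + 230 → P* = $17, Q* = 247.
With the tax collected from suppliers, supply shifts: Qs = (P − 7) + 230.
New equilibrium: consumers pay $18, suppliers receive $11, Q = 241. (Wedge: Pb − Ps = 7.)
Revenue = t · Q = 7 · 241 = $1687.

Tax revenue = $1687.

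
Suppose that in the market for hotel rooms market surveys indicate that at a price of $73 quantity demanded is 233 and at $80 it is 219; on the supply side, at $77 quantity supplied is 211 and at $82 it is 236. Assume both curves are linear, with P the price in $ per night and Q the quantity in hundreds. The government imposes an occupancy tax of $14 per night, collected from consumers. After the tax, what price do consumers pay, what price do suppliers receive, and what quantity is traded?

Consumers pay $89; suppliers receive $75; quantity = 201.

Demand slope: (219 − 233)/(80 − 73) = -2, so Qd = 379 − 2P.
Supply slope: (236 − 211)/(82 − 77) = 5, so Qs = 5P − 174.
Without the tax, 379 − 2P = 5P − 174 gives 7P = 553, so P* = $79 and Q* = 221.
With the tax collected from consumers, demand (in seller-price terms) shifts: Qd = 379 − 2(P + 14).
Solving gives Q = 201 with consumers paying $89 and suppliers receiving $75 (the $14 wedge).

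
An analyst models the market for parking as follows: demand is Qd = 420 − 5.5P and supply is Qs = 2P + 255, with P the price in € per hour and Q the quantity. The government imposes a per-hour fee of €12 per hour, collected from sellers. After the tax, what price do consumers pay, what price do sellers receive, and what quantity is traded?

Before the tax: set 420 − 5.5P = 2P + 255 → P* = €22, Q* = 299.
With the tax collected from sellers, supply shifts: Qs = 2(P − 12) + 255.
New equilibrium: consumers pay €25.2, sellers receive €13.2, Q = 281.4. (Wedge: Pb − Ps = 12.)
The less price-elastic side of the market bears the larger share of a per-unit tax.

Consumers pay €25.2; sellers receive €13.2; quantity = 281.4.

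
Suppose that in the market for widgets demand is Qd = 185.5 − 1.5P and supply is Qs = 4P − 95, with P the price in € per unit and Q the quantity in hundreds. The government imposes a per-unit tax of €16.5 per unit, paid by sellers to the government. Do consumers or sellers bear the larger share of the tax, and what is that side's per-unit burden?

Consumers bear the larger share: €12 per unit.

Before the tax: set 185.5 − 1.5P = 4P − 95 → P* = €51, Q* = 109.
With the tax collected from sellers, supply shifts: Qs = 4(P − 16.5) − 95.
New equilibrium: consumers pay €63, sellers receive €46.5, Q = 91. (Wedge: Pb − Ps = 16.5.)
Per-unit burden: consumers €12, sellers €4.5.
Consumers take the larger share because demand is less price-elastic here (demand slope 1.5 vs supply slope 4).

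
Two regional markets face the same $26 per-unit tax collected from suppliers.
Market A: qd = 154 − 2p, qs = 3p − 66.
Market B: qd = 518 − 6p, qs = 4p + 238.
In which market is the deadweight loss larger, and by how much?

Market A: pre-tax p* = $44, q* = 66; post-tax q = 34.8; deadweight loss = $405.6.
Market B: pre-tax p* = $28, q* = 350; post-tax q = 287.6; deadweight loss = $811.2.
Difference: $405.6 vs $811.2 → market B is larger by $405.6.

Market B, by $405.6.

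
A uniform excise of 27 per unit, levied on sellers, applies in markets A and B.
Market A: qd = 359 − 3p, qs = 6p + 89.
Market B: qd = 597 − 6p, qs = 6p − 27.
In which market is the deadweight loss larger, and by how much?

Market A: pre-tax p* = 30, q* = 269; post-tax q = 215; deadweight loss = 729.
Market B: pre-tax p* = 52, q* = 285; post-tax q = 204; deadweight loss = 1093.5.
Difference: 729 vs 1093.5 → market B is larger by 364.5.

Market B, by 364.5.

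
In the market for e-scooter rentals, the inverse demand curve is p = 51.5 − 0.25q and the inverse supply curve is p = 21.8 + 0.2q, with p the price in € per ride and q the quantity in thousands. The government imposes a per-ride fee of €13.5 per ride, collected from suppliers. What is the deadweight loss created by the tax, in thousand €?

Deadweight loss = €202.5 thousand.

Inverting to q(p) form: qd = 206 − 4p; qs = 5p − 109.
Without the tax, 206 − 4p = 5p − 109 gives 9p = 315, so p* = €35 and q* = 66.
With the tax collected from suppliers, supply shifts: qs = 5(p − 13.5) − 109.
Solving gives q = 36 with buyers paying €42.5 and suppliers receiving €29 (the €13.5 wedge).
Quantity falls by |ΔQ| = |66 − 36| = 30.
DWL = ½ · t · |ΔQ| = ½ · 13.5 · 30 = €202.5.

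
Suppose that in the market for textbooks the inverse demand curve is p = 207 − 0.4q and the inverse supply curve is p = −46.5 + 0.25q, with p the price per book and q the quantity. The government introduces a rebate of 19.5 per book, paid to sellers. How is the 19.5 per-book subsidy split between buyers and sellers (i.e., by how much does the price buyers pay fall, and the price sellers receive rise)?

Rewrite in direct form: qd = 517.5 − 2.5p and qs = 4p + 186.
Before the subsidy: set 517.5 − 2.5p = 4p + 186 → p* = 51, q* = 390.
With a per-unit subsidy paid to sellers, each receives p + 19.5 per unit sold, so supply becomes qs = 4(p + 19.5) + 186.
New equilibrium: buyers pay 39, sellers receive 58.5, q = 420. (Wedge: pb − ps = −19.5.)
Gain to buyers: 12; to sellers: 7.5. (They sum to 19.5.)

Buyers gain 12 per book; sellers gain 7.5 per book.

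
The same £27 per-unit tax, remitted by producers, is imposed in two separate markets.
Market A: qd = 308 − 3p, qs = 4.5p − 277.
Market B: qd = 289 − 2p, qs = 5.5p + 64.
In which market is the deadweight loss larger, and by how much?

Market A, by £121.5.

Market A: pre-tax p* = £78, q* = 74; post-tax q = 25.4; deadweight loss = £656.1.
Market B: pre-tax p* = £30, q* = 229; post-tax q = 189.4; deadweight loss = £534.6.
Difference: £656.1 vs £534.6 → market A is larger by £121.5.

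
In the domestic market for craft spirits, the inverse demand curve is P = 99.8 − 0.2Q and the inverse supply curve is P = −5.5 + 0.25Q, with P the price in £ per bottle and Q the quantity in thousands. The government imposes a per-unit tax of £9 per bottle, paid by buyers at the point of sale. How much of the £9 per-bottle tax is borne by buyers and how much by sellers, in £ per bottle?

Buyers bear £4 per bottle; sellers bear £5 per bottle.

Rewrite in direct form: Qd = 499 − 5P and Qs = 4P + 22.
Without the tax, 499 − 5P = 4P + 22 gives 9P = 477, so P* = £53 and Q* = 234.
With the tax collected from buyers, demand (in seller-price terms) shifts: Qd = 499 − 5(P + 9).
New equilibrium: buyers pay £57, sellers receive £48, Q = 214. (Wedge: Pb − Ps = 9.)
Burden on buyers: £4; on sellers: £5. (They sum to £9.)
The less price-elastic side of the market bears the larger share of a per-unit tax.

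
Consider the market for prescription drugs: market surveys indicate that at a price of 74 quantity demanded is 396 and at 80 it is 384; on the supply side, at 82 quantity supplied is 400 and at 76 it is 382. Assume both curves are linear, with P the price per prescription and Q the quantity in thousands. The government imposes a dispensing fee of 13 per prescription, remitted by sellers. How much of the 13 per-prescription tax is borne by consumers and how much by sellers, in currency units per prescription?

Demand slope: (384 − 396)/(80 − 74) = -2, so Qd = 544 − 2P.
Supply slope: (382 − 400)/(76 − 82) = 3, so Qs = 3P + 154.
Before the tax: set 544 − 2P = 3P + 154 → P* = 78, Q* = 388.
With the tax collected from sellers, supply shifts: Qs = 3(P − 13) + 154.
New equilibrium: consumers pay 85.8, sellers receive 72.8, Q = 372.4. (Wedge: Pb − Ps = 13.)
Burden on consumers: 7.8; on sellers: 5.2. (They sum to 13.)
The less price-elastic side of the market bears the larger share of a per-unit tax.

Consumers bear 7.8 per prescription; sellers bear 5.2 per prescription.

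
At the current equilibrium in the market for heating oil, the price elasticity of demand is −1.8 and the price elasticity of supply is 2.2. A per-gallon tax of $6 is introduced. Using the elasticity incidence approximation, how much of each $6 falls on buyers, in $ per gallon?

Buyers bear ≈ $3.3 per gallon.

Incidence ratio: buyers' share ≈ εs / (εs + |εd|) = 2.2 / (2.2 + 1.8) = 0.55.
So buyers bear ≈ 0.55 × $6 = $3.3; producers bear $2.7.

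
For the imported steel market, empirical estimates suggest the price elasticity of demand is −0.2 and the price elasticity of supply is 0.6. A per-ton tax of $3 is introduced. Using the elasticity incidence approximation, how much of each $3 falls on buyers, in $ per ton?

Buyers bear ≈ $2.25 per ton.

Incidence ratio: buyers' share ≈ εs / (εs + |εd|) = 0.6 / (0.6 + 0.2) = 0.75.
So buyers bear ≈ 0.75 × $3 = $2.25; suppliers bear $0.75.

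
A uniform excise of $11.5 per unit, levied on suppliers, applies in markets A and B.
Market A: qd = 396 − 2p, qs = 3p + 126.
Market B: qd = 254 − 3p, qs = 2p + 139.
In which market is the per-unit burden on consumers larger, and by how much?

Market A, by $2.3.

Market A: pre-tax p* = $54, q* = 288; post-tax q = 274.2; per-unit burden on consumers = $6.9.
Market B: pre-tax p* = $23, q* = 185; post-tax q = 171.2; per-unit burden on consumers = $4.6.
Difference: $6.9 vs $4.6 → market A is larger by $2.3.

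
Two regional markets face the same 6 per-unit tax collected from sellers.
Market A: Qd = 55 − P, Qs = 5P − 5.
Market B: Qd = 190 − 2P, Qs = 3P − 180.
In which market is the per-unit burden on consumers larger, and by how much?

Market A: pre-tax P* = 10, Q* = 45; post-tax Q = 40; per-unit burden on consumers = 5.
Market B: pre-tax P* = 74, Q* = 42; post-tax Q = 34.8; per-unit burden on consumers = 3.6.
Difference: 5 vs 3.6 → market A is larger by 1.4.

Market A, by 1.4.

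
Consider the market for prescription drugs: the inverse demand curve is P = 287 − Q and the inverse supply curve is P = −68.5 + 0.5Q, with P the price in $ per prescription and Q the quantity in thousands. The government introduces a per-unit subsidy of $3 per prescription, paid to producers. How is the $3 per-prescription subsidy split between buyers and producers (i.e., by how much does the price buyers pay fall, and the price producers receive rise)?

Inverting to Q(P) form: Qd = 287 − P; Qs = 2P + 137.
Without the subsidy, 287 − P = 2P + 137 gives 3P = 150, so P* = $50 and Q* = 237.
With a per-unit subsidy paid to producers, each receives P + 3 per unit sold, so supply becomes Qs = 2(P + 3) + 137.
New equilibrium: buyers pay $48, producers receive $51, Q = 239. (Wedge: Pb − Ps = −3.)
Gain to buyers: $2; to producers: $1. (They sum to $3.)

Buyers gain $2 per prescription; producers gain $1 per prescription.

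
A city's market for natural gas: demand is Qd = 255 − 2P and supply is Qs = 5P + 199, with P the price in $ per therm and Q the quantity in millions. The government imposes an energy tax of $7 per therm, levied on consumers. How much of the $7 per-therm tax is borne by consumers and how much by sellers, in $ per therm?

Without the tax, 255 − 2P = 5P + 199 gives 7P = 56, so P* = $8 and Q* = 239.
With the tax collected from consumers, demand (in seller-price terms) shifts: Qd = 255 − 2(P + 7).
Solving gives Q = 229 with consumers paying $13 and sellers receiving $6 (the $7 wedge).
Burden on consumers: $5; on sellers: $2. (They sum to $7.)
The less price-elastic side of the market bears the larger share of a per-unit tax.

Consumers bear $5 per therm; sellers bear $2 per therm.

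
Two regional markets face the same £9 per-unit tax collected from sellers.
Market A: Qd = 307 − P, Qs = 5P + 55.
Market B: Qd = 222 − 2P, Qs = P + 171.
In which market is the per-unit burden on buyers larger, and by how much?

Market A, by £4.5.

Market A: pre-tax P* = £42, Q* = 265; post-tax Q = 257.5; per-unit burden on buyers = £7.5.
Market B: pre-tax P* = £17, Q* = 188; post-tax Q = 182; per-unit burden on buyers = £3.
Difference: £7.5 vs £3 → market A is larger by £4.5.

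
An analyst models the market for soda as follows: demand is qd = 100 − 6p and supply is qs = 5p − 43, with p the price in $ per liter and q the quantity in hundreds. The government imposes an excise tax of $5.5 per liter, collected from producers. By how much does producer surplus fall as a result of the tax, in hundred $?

Without the tax, 100 − 6p = 5p − 43 gives 11p = 143, so p* = $13 and q* = 22.
With the tax collected from producers, supply shifts: qs = 5(p − 5.5) − 43.
New equilibrium: buyers pay $15.5, producers receive $10, q = 7. (Wedge: pb − ps = 5.5.)
ΔPS is the trapezoid between Q = 7 and Q = 22 of height $3: ½ · (22 + 7) · 3 = $43.5.

Producer surplus falls by $43.5 hundred.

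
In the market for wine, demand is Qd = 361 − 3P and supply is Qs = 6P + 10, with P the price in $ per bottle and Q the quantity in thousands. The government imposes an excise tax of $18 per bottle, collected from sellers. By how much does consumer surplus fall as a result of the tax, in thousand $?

Consumer surplus falls by $2712 thousand.

Without the tax, 361 − 3P = 6P + 10 gives 9P = 351, so P* = $39 and Q* = 244.
With the tax collected from sellers, supply shifts: Qs = 6(P − 18) + 10.
New equilibrium: buyers pay $51, sellers receive $33, Q = 208. (Wedge: Pb − Ps = 18.)
ΔCS is the trapezoid between Q = 208 and Q = 244 of height $12: ½ · (244 + 208) · 12 = $2712.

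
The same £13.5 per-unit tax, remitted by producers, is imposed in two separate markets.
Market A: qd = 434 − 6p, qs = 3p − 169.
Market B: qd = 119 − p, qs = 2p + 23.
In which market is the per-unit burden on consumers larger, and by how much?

Market B, by £4.5.

Market A: pre-tax p* = £67, q* = 32; post-tax q = 5; per-unit burden on consumers = £4.5.
Market B: pre-tax p* = £32, q* = 87; post-tax q = 78; per-unit burden on consumers = £9.
Difference: £4.5 vs £9 → market B is larger by £4.5.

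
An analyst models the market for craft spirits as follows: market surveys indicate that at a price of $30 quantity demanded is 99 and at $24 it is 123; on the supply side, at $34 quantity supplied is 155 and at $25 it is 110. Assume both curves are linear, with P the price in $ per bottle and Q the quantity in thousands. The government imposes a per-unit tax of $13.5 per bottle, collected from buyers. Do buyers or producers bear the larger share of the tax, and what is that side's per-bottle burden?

Demand slope: (123 − 99)/(24 − 30) = -4, so Qd = 219 − 4P.
Supply slope: (110 − 155)/(25 − 34) = 5, so Qs = 5P − 15.
Before the tax: set 219 − 4P = 5P − 15 → P* = $26, Q* = 115.
With the tax collected from buyers, demand (in seller-price terms) shifts: Qd = 219 − 4(P + 13.5).
New equilibrium: buyers pay $33.5, producers receive $20, Q = 85. (Wedge: Pb − Ps = 13.5.)
Per-bottle burden: buyers $7.5, producers $6.
Buyers take the larger share because demand is less price-elastic here (demand slope 4 vs supply slope 5).

Buyers bear the larger share: $7.5 per bottle.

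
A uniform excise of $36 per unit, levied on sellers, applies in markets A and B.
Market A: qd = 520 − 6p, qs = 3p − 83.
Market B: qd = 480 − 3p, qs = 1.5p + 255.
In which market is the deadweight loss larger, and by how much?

Market A: pre-tax p* = $67, q* = 118; post-tax q = 46; deadweight loss = $1296.
Market B: pre-tax p* = $50, q* = 330; post-tax q = 294; deadweight loss = $648.
Difference: $1296 vs $648 → market A is larger by $648.

Market A, by $648.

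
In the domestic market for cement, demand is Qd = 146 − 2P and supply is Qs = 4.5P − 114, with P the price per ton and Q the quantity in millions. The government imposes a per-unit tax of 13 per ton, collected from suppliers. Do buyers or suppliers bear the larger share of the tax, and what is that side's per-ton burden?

Buyers bear the larger share: 9 per ton.

Without the tax, 146 − 2P = 4.5P − 114 gives 6.5P = 260, so P* = 40 and Q* = 66.
With the tax collected from suppliers, supply shifts: Qs = 4.5(P − 13) − 114.
New equilibrium: buyers pay 49, suppliers receive 36, Q = 48. (Wedge: Pb − Ps = 13.)
Per-ton burden: buyers 9, suppliers 4.
Buyers take the larger share because demand is less price-elastic here (demand slope 2 vs supply slope 4.5).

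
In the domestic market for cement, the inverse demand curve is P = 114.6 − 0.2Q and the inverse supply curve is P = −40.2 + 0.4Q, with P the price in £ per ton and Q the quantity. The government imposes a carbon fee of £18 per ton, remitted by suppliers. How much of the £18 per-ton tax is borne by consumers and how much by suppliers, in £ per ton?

Rewrite in direct form: Qd = 573 − 5P and Qs = 2.5P + 100.5.
Before the tax: set 573 − 5P = 2.5P + 100.5 → P* = £63, Q* = 258.
With the tax collected from suppliers, supply shifts: Qs = 2.5(P − 18) + 100.5.
New equilibrium: consumers pay £69, suppliers receive £51, Q = 228. (Wedge: Pb − Ps = 18.)
Burden on consumers: £6; on suppliers: £12. (They sum to £18.)

Consumers bear £6 per ton; suppliers bear £12 per ton.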